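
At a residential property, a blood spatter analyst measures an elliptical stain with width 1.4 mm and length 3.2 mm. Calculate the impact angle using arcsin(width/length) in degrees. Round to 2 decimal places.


Blood spatter impact angle calculation:
width / length = 1.4 / 3.2 = 0.4375
angle = arcsin(0.4375)
angle = 25.94 degrees

25.94


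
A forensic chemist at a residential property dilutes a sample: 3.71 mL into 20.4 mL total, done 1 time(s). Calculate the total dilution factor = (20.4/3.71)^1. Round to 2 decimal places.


Dilution factor calculation:
Single dilution = V_total / V_sample = 20.4 / 3.71 ≈ 5.498652
Number of dilutions = 1
Total DF = (20.4 / 3.71)^1 (full precision, rounded at the end) = 5.50

5.50


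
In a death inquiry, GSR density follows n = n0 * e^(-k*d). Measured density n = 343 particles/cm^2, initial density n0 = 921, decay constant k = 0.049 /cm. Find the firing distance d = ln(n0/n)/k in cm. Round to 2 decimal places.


GSR distance calculation:
n0/n = 921 / 343 = 2.685131
ln(n0/n) = 0.98773
d = 0.98773 / 0.049 = 20.16 cm

20.16


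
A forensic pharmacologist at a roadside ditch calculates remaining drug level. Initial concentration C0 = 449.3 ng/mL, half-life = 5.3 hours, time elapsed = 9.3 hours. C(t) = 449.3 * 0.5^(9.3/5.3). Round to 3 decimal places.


Drug concentration decay:
Number of half-lives = t / t_half = 9.3 / 5.3 = 1.754717
Decay factor = 0.5^1.754717 = 0.29633132
C(t) = 449.3 * 0.29633132 = 133.142 ng/mL

133.142


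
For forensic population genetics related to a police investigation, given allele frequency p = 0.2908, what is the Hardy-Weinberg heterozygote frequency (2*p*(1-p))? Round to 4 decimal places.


Hardy-Weinberg heterozygote frequency:
q = 1 - p = 1 - 0.2908 = 0.7092
2pq = 2 * 0.2908 * 0.7092 = 0.4125

0.4125


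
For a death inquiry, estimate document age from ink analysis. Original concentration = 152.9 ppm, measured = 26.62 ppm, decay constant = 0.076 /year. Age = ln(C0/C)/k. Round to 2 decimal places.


Document age estimation:
C0/C = 152.9 / 26.62 = 5.743802
ln(C0/C) = 1.748121
t = 1.748121 / 0.076 = 23.00 years

23.00


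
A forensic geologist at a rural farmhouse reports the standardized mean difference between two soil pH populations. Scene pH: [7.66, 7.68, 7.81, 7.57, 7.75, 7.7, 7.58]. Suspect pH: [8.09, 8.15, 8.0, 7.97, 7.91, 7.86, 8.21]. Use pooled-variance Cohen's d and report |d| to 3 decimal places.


Pooled-variance Cohen's d for soil pH comparison:
Scene mean = 53.75 / 7 = 7.678571
Suspect mean = 56.19 / 7 = 8.027143
Scene sample variance s_s^2 = 0.007448
Suspect sample variance s_c^2 = 0.016357
Pooled variance = ((n_s-1)*s_s^2 + (n_c-1)*s_c^2) / (n_s + n_c - 2) = 0.011902
Pooled SD = sqrt(0.011902) = 0.109096
Mean difference = -0.348571
|d| = |-0.348571| / 0.109096 = 3.195

3.195


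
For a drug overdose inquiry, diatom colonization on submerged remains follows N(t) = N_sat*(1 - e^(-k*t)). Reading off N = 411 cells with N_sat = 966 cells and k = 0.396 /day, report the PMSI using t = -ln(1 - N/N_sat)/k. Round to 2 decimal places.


PMSI from diatom colonization curve:
N / N_sat = 411 / 966 = 0.425466
1 - N/N_sat = 0.574534
ln(1 - N/N_sat) = -0.554196
t = -ln(1 - N/N_sat) / k = -(-0.554196) / 0.396 = 1.40 days

1.40


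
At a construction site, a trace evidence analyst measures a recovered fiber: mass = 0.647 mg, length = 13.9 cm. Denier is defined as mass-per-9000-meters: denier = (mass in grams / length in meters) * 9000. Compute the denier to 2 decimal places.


Denier calculation:
Mass in grams = 0.647 mg / 1000 = 0.000647 g
Length in meters = 13.9 cm / 100 = 0.139 m
Linear density = mass / length = 0.000647 / 0.139 = 0.00465468 g/m
Denier = (g/m) * 9000 = 0.00465468 * 9000 = 41.89

41.89


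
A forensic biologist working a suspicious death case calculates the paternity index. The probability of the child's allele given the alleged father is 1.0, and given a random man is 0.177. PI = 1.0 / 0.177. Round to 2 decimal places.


Paternity Index calculation:
PI = P(allele|father) / P(allele|random)
PI = 1.0 / 0.177
PI = 5.65

5.65


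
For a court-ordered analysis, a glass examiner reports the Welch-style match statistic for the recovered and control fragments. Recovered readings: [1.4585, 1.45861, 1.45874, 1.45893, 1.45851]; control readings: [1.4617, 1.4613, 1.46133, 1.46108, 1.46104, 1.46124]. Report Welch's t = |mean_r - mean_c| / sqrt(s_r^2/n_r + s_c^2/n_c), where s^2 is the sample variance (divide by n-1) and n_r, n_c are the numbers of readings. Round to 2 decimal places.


Welch's t-criterion for glass RI comparison:
Recovered mean = sum / n_r = 7.29329 / 5 = 1.458658
Control mean = sum / n_c = 8.76769 / 6 = 1.4612817
Recovered sample variance s_r^2 = 3.247e-08
Control sample variance s_c^2 = 5.56967e-08
Welch SE (unpooled) = sqrt(s_r^2/n_r + s_c^2/n_c) = sqrt(6.494e-09 + 9.28278e-09) = sqrt(1.57768e-08) = 0.000125606
|mean_r - mean_c| = 0.00262367
t = 0.00262367 / 0.000125606 = 20.89

20.89


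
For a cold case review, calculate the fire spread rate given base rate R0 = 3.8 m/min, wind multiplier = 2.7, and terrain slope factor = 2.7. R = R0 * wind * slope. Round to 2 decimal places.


Fire spread rate calculation:
R = R0 * wind_factor * slope_factor
= 3.8 * 2.7 * 2.7
= 10.26 * 2.7
= 27.70 m/min

27.70


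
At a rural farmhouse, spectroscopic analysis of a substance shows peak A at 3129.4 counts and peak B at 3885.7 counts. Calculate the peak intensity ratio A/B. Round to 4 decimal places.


Spectral peak ratio:
Peak A = 3129.4 counts
Peak B = 3885.7 counts
Ratio = 3129.4 / 3885.7 = 0.8054

0.8054


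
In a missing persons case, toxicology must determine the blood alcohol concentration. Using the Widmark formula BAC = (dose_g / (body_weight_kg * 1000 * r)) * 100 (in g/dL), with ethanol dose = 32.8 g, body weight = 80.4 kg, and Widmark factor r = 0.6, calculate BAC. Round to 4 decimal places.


Applying the Widmark formula:
BAC = (dose_g / (body_wt * 1000 * r)) * 100
Denominator = 80.4 * 1000 * 0.6 = 48240
BAC = (32.8 / 48240) * 100
BAC = 0.0680 g/dL

0.0680


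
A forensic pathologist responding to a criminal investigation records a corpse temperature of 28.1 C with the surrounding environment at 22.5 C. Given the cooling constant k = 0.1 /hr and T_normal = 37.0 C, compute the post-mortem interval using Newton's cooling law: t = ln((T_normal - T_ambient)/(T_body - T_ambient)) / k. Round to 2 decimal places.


Using Newton's law of cooling:
t = ln((T_normal - T_ambient) / (T_body - T_ambient)) / k
T_normal - T_ambient = 14.5
T_body - T_ambient = 5.6
Ratio = 2.589286
ln(ratio) = 0.951382
t = 0.951382 / 0.1 = 9.51 hours

9.51


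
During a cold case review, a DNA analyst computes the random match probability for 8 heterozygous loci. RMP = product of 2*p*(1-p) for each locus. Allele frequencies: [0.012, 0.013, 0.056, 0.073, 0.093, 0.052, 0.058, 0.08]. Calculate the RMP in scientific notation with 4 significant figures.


Computing RMP for 8 loci:
Locus 1: 2 * 0.012 * 0.988 = 0.023712
Locus 2: 2 * 0.013 * 0.987 = 0.025662
Locus 3: 2 * 0.056 * 0.944 = 0.105728
Locus 4: 2 * 0.073 * 0.927 = 0.135342
Locus 5: 2 * 0.093 * 0.907 = 0.168702
Locus 6: 2 * 0.052 * 0.948 = 0.098592
Locus 7: 2 * 0.058 * 0.942 = 0.109272
Locus 8: 2 * 0.08 * 0.92 = 0.1472
RMP = 2.329e-09

2.329e-09


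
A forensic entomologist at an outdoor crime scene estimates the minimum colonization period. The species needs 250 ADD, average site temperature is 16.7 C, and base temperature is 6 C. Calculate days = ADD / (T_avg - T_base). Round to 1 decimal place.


Insect development time:
Effective temperature = avg_temp - T_base = 16.7 - 6 = 10.7 C
Days = ADD / effective_temp = 250 / 10.7 = 23.4 days

23.4


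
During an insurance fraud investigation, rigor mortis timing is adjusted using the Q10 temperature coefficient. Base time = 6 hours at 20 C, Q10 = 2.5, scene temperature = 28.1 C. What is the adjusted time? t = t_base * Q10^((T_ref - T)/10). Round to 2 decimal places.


Rigor mortis time adjustment:
Exponent = (T_ref - T_actual) / 10 = (20 - 28.1) / 10 = -0.81
Q10 factor = 2.5^-0.81 = 0.47607
t_adjusted = 6 * 0.47607 = 2.86 hours

2.86


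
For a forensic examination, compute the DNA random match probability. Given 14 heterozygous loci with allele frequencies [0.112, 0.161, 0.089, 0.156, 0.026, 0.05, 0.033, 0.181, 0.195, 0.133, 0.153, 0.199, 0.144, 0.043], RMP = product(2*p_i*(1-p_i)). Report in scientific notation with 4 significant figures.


Computing RMP for 14 loci:
Locus 1: 2 * 0.112 * 0.888 = 0.198912
Locus 2: 2 * 0.161 * 0.839 = 0.270158
Locus 3: 2 * 0.089 * 0.911 = 0.162158
Locus 4: 2 * 0.156 * 0.844 = 0.263328
Locus 5: 2 * 0.026 * 0.974 = 0.050648
Locus 6: 2 * 0.05 * 0.95 = 0.095
Locus 7: 2 * 0.033 * 0.967 = 0.063822
Locus 8: 2 * 0.181 * 0.819 = 0.296478
Locus 9: 2 * 0.195 * 0.805 = 0.31395
Locus 10: 2 * 0.133 * 0.867 = 0.230622
Locus 11: 2 * 0.153 * 0.847 = 0.259182
Locus 12: 2 * 0.199 * 0.801 = 0.318798
Locus 13: 2 * 0.144 * 0.856 = 0.246528
Locus 14: 2 * 0.043 * 0.957 = 0.082302
RMP = 2.536e-11

2.536e-11


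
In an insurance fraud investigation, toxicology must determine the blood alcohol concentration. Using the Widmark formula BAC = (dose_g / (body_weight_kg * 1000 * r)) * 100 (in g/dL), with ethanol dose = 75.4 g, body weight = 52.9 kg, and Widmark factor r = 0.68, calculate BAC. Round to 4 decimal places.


Applying the Widmark formula:
BAC = (dose_g / (body_wt * 1000 * r)) * 100
Denominator = 52.9 * 1000 * 0.68 = 35972
BAC = (75.4 / 35972) * 100
BAC = 0.2096 g/dL

0.2096


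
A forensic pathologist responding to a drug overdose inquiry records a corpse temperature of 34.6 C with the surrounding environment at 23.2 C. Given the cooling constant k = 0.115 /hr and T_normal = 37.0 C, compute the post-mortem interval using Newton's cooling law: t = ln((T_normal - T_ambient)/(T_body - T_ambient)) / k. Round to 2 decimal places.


Using Newton's law of cooling:
t = ln((T_normal - T_ambient) / (T_body - T_ambient)) / k
T_normal - T_ambient = 13.8
T_body - T_ambient = 11.4
Ratio = 1.210526
ln(ratio) = 0.191055
t = 0.191055 / 0.115 = 1.66 hours

1.66


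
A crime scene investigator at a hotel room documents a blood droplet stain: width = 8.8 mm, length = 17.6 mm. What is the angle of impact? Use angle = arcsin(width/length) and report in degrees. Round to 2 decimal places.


Blood spatter impact angle calculation:
width / length = 8.8 / 17.6 = 0.5
angle = arcsin(0.5)
angle = 30.00 degrees

30.00


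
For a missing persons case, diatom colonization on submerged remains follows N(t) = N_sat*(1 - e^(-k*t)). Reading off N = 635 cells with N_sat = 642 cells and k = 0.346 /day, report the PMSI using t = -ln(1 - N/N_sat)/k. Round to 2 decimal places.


PMSI from diatom colonization curve:
N / N_sat = 635 / 642 = 0.989097
1 - N/N_sat = 0.010903
ln(1 - N/N_sat) = -4.518717
t = -ln(1 - N/N_sat) / k = -(-4.518717) / 0.346 = 13.06 days

13.06


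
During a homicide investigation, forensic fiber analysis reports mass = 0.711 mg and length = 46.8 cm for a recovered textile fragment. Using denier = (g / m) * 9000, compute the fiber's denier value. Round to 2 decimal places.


Denier calculation:
Mass in grams = 0.711 mg / 1000 = 0.000711 g
Length in meters = 46.8 cm / 100 = 0.468 m
Linear density = mass / length = 0.000711 / 0.468 = 0.00151923 g/m
Denier = (g/m) * 9000 = 0.00151923 * 9000 = 13.67

13.67


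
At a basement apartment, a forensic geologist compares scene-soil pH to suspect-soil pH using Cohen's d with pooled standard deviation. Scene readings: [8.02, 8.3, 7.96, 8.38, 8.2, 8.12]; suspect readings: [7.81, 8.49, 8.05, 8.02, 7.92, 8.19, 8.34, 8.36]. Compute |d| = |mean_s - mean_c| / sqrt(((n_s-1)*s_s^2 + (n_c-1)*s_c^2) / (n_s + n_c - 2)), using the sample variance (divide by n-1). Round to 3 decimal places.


Pooled-variance Cohen's d for soil pH comparison:
Scene mean = 48.98 / 6 = 8.163333
Suspect mean = 65.18 / 8 = 8.1475
Scene sample variance s_s^2 = 0.026147
Suspect sample variance s_c^2 = 0.056107
Pooled variance = ((n_s-1)*s_s^2 + (n_c-1)*s_c^2) / (n_s + n_c - 2) = 0.043624
Pooled SD = sqrt(0.043624) = 0.208864
Mean difference = 0.015833
|d| = |0.015833| / 0.208864 = 0.076

0.076


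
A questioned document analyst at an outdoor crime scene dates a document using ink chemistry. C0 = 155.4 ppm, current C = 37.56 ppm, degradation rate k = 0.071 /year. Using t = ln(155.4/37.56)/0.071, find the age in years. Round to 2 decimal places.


Document age estimation:
C0/C = 155.4 / 37.56 = 4.13738
ln(C0/C) = 1.420063
t = 1.420063 / 0.071 = 20.00 years

20.00


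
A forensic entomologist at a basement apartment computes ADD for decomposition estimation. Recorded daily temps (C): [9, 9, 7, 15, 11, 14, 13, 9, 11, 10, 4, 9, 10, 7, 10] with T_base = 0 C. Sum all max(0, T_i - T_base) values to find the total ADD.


Computing ADD day by day:
Day 1: max(0, 9 - 0) = 9
Day 2: max(0, 9 - 0) = 9
Day 3: max(0, 7 - 0) = 7
Day 4: max(0, 15 - 0) = 15
Day 5: max(0, 11 - 0) = 11
Day 6: max(0, 14 - 0) = 14
Day 7: max(0, 13 - 0) = 13
Day 8: max(0, 9 - 0) = 9
Day 9: max(0, 11 - 0) = 11
Day 10: max(0, 10 - 0) = 10
Day 11: max(0, 4 - 0) = 4
Day 12: max(0, 9 - 0) = 9
Day 13: max(0, 10 - 0) = 10
Day 14: max(0, 7 - 0) = 7
Day 15: max(0, 10 - 0) = 10
Total ADD = 148

148


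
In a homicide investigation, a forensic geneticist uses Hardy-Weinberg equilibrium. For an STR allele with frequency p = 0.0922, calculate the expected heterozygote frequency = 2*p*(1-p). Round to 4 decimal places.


Hardy-Weinberg heterozygote frequency:
q = 1 - p = 1 - 0.0922 = 0.9078
2pq = 2 * 0.0922 * 0.9078 = 0.1674

0.1674


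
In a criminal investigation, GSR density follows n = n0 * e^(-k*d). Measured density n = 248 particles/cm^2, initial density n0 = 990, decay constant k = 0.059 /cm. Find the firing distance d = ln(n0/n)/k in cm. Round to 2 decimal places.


GSR distance calculation:
n0/n = 990 / 248 = 3.991935
ln(n0/n) = 1.384276
d = 1.384276 / 0.059 = 23.46 cm

23.46


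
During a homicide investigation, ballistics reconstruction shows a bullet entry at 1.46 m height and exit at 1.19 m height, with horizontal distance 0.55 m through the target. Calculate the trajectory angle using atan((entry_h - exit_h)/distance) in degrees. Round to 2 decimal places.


Bullet trajectory angle:
Height difference = 1.46 - 1.19 = 0.27 m
angle = atan(0.27 / 0.55)
angle = atan(0.490909)
angle = 26.15 degrees

26.15


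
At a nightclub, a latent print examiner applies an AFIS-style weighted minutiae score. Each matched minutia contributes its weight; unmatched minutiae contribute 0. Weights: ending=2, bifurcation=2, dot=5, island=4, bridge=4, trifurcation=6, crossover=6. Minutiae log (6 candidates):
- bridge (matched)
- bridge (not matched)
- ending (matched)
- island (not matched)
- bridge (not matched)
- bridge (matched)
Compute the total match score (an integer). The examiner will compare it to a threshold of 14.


Weighted minutiae match score:
  bridge: matched, +4 (running total 4)
  bridge: not matched, +0
  ending: matched, +2 (running total 6)
  island: not matched, +0
  bridge: not matched, +0
  bridge: matched, +4 (running total 10)
Total score = 10
Threshold = 14; verdict = inconclusive

10


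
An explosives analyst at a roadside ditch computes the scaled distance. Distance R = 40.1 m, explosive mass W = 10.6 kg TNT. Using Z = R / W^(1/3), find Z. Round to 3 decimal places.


Scaled distance calculation:
W^(1/3) = 10.6^(1/3) = 2.196689
Z = R / W^(1/3) = 40.1 / 2.196689
Z = 18.255 m/kg^(1/3)

18.255


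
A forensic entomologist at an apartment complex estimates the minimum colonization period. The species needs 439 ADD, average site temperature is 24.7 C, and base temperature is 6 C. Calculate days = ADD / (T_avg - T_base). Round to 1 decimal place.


Insect development time:
Effective temperature = avg_temp - T_base = 24.7 - 6 = 18.7 C
Days = ADD / effective_temp = 439 / 18.7 = 23.5 days

23.5


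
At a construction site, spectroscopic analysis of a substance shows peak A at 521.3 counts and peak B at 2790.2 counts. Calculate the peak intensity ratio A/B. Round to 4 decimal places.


Spectral peak ratio:
Peak A = 521.3 counts
Peak B = 2790.2 counts
Ratio = 521.3 / 2790.2 = 0.1868

0.1868


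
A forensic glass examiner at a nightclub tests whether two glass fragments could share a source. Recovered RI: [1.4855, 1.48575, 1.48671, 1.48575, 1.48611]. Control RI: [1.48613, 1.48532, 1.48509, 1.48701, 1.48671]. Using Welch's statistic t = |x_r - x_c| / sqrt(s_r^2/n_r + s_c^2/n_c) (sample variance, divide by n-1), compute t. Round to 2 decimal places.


Welch's t-criterion for glass RI comparison:
Recovered mean = sum / n_r = 7.42982 / 5 = 1.485964
Control mean = sum / n_c = 7.43026 / 5 = 1.486052
Recovered sample variance s_r^2 = 2.2118e-07
Control sample variance s_c^2 = 7.0452e-07
Welch SE (unpooled) = sqrt(s_r^2/n_r + s_c^2/n_c) = sqrt(4.4236e-08 + 1.40904e-07) = sqrt(1.8514e-07) = 0.000430279
|mean_r - mean_c| = 8.8e-05
t = 8.8e-05 / 0.000430279 = 0.20

0.20


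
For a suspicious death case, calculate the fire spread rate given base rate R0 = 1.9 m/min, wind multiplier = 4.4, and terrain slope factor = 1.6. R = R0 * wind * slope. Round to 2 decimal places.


Fire spread rate calculation:
R = R0 * wind_factor * slope_factor
= 1.9 * 4.4 * 1.6
= 8.36 * 1.6
= 13.38 m/min

13.38


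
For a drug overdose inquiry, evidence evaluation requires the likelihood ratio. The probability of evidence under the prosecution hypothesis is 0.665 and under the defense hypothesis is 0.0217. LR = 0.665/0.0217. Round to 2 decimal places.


Likelihood ratio calculation:
LR = P(E|Hp) / P(E|Hd)
LR = 0.665 / 0.0217
LR = 30.65

30.65


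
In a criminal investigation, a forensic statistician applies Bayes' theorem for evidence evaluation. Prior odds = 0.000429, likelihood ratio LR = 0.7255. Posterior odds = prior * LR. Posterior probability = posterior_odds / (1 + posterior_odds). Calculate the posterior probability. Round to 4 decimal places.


Bayesian evidence evaluation:
Posterior odds = prior_odds * LR = 0.000429 * 0.7255 = 0.0003112395
Posterior probability = posterior_odds / (1 + posterior_odds)
= 0.0003112395 / (1 + 0.0003112395)
= 0.0003112395 / 1.0003112395
= 0.0003

0.0003


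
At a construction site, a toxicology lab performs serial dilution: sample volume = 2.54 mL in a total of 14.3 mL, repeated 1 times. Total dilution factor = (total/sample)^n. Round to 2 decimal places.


Dilution factor calculation:
Single dilution = V_total / V_sample = 14.3 / 2.54 ≈ 5.629921
Number of dilutions = 1
Total DF = (14.3 / 2.54)^1 (full precision, rounded at the end) = 5.63

5.63


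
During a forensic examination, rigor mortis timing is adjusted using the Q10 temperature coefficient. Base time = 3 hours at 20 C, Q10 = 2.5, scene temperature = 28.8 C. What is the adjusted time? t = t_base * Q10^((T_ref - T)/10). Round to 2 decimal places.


Rigor mortis time adjustment:
Exponent = (T_ref - T_actual) / 10 = (20 - 28.8) / 10 = -0.88
Q10 factor = 2.5^-0.88 = 0.44649
t_adjusted = 3 * 0.44649 = 1.34 hours

1.34


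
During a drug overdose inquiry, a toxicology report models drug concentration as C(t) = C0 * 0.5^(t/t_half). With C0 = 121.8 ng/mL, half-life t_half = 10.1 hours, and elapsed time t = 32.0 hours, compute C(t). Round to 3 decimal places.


Drug concentration decay:
Number of half-lives = t / t_half = 32.0 / 10.1 = 3.168317
Decay factor = 0.5^3.168317 = 0.11123502
C(t) = 121.8 * 0.11123502 = 13.548 ng/mL

13.548


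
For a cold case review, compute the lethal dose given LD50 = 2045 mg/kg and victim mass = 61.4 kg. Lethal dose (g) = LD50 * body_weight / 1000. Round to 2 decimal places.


Lethal dose calculation:
Lethal dose = LD50 * body_weight / 1000
= 2045 * 61.4 / 1000
= 125563 / 1000
= 125.56 g

125.56


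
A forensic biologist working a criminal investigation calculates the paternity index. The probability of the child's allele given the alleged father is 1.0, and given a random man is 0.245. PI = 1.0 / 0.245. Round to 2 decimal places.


Paternity Index calculation:
PI = P(allele|father) / P(allele|random)
PI = 1.0 / 0.245
PI = 4.08

4.08


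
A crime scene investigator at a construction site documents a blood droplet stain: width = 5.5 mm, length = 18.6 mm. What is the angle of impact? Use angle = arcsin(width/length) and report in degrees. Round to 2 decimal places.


Blood spatter impact angle calculation:
width / length = 5.5 / 18.6 = 0.295699
angle = arcsin(0.295699)
angle = 17.20 degrees

17.20


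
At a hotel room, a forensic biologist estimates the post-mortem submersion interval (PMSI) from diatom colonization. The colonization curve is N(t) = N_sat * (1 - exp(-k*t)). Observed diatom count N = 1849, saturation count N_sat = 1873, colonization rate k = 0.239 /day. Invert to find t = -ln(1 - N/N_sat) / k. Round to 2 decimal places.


PMSI from diatom colonization curve:
N / N_sat = 1849 / 1873 = 0.987186
1 - N/N_sat = 0.012814
ln(1 - N/N_sat) = -4.357217
t = -ln(1 - N/N_sat) / k = -(-4.357217) / 0.239 = 18.23 days

18.23


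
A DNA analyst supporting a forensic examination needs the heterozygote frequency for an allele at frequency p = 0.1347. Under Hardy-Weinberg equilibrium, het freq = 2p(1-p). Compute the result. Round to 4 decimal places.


Hardy-Weinberg heterozygote frequency:
q = 1 - p = 1 - 0.1347 = 0.8653
2pq = 2 * 0.1347 * 0.8653 = 0.2331

0.2331


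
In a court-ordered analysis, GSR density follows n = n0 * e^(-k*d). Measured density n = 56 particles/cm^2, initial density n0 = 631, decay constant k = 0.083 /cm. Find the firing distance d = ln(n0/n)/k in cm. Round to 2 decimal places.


GSR distance calculation:
n0/n = 631 / 56 = 11.267857
ln(n0/n) = 2.421954
d = 2.421954 / 0.083 = 29.18 cm

29.18


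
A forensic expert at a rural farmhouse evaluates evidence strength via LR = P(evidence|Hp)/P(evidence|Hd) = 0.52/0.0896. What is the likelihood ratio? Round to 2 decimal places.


Likelihood ratio calculation:
LR = P(E|Hp) / P(E|Hd)
LR = 0.52 / 0.0896
LR = 5.80

5.80


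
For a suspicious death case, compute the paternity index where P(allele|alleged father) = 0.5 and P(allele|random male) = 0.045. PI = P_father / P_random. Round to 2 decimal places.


Paternity Index calculation:
PI = P(allele|father) / P(allele|random)
PI = 0.5 / 0.045
PI = 11.11

11.11


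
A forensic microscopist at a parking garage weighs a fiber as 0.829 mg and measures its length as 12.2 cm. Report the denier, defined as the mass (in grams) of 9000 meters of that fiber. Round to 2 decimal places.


Denier calculation:
Mass in grams = 0.829 mg / 1000 = 0.000829 g
Length in meters = 12.2 cm / 100 = 0.122 m
Linear density = mass / length = 0.000829 / 0.122 = 0.00679508 g/m
Denier = (g/m) * 9000 = 0.00679508 * 9000 = 61.16

61.16


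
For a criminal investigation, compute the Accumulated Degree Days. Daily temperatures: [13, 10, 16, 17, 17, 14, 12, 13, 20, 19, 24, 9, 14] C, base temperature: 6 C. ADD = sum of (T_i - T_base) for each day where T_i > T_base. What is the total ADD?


Computing ADD day by day:
Day 1: max(0, 13 - 6) = 7
Day 2: max(0, 10 - 6) = 4
Day 3: max(0, 16 - 6) = 10
Day 4: max(0, 17 - 6) = 11
Day 5: max(0, 17 - 6) = 11
Day 6: max(0, 14 - 6) = 8
Day 7: max(0, 12 - 6) = 6
Day 8: max(0, 13 - 6) = 7
Day 9: max(0, 20 - 6) = 14
Day 10: max(0, 19 - 6) = 13
Day 11: max(0, 24 - 6) = 18
Day 12: max(0, 9 - 6) = 3
Day 13: max(0, 14 - 6) = 8
Total ADD = 120

120


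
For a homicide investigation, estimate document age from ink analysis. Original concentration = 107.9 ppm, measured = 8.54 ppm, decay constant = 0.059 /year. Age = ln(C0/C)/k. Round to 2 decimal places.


Document age estimation:
C0/C = 107.9 / 8.54 = 12.63466
ln(C0/C) = 2.536444
t = 2.536444 / 0.059 = 42.99 years

42.99


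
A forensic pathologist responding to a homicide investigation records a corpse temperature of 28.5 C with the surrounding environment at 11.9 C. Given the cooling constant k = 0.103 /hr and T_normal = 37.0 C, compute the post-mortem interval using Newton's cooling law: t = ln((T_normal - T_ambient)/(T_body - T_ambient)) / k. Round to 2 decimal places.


Using Newton's law of cooling:
t = ln((T_normal - T_ambient) / (T_body - T_ambient)) / k
T_normal - T_ambient = 25.1
T_body - T_ambient = 16.6
Ratio = 1.512048
ln(ratio) = 0.413465
t = 0.413465 / 0.103 = 4.01 hours

4.01


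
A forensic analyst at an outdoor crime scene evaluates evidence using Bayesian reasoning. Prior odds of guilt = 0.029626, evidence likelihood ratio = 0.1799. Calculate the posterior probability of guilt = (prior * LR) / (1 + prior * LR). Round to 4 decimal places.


Bayesian evidence evaluation:
Posterior odds = prior_odds * LR = 0.029626 * 0.1799 = 0.005329717
Posterior probability = posterior_odds / (1 + posterior_odds)
= 0.005329717 / (1 + 0.005329717)
= 0.005329717 / 1.005329717
= 0.0053

0.0053


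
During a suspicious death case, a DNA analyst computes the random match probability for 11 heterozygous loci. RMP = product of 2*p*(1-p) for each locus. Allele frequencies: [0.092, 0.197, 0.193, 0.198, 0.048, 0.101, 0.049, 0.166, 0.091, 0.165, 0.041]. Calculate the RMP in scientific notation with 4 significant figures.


Computing RMP for 11 loci:
Locus 1: 2 * 0.092 * 0.908 = 0.167072
Locus 2: 2 * 0.197 * 0.803 = 0.316382
Locus 3: 2 * 0.193 * 0.807 = 0.311502
Locus 4: 2 * 0.198 * 0.802 = 0.317592
Locus 5: 2 * 0.048 * 0.952 = 0.091392
Locus 6: 2 * 0.101 * 0.899 = 0.181598
Locus 7: 2 * 0.049 * 0.951 = 0.093198
Locus 8: 2 * 0.166 * 0.834 = 0.276888
Locus 9: 2 * 0.091 * 0.909 = 0.165438
Locus 10: 2 * 0.165 * 0.835 = 0.27555
Locus 11: 2 * 0.041 * 0.959 = 0.078638
RMP = 8.029e-09

8.029e-09


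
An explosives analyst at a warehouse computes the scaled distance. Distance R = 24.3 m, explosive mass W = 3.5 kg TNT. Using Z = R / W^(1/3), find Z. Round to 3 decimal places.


Scaled distance calculation:
W^(1/3) = 3.5^(1/3) = 1.518294
Z = R / W^(1/3) = 24.3 / 1.518294
Z = 16.005 m/kg^(1/3)

16.005


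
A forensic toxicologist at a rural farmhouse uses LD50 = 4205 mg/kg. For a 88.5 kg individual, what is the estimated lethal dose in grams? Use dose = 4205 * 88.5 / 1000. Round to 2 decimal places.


Lethal dose calculation:
Lethal dose = LD50 * body_weight / 1000
= 4205 * 88.5 / 1000
= 372142.5 / 1000
= 372.14 g

372.14


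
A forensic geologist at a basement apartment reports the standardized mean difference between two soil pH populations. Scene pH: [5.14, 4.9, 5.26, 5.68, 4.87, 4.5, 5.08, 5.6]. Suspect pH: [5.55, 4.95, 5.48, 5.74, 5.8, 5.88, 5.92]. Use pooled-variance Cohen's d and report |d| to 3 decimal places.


Pooled-variance Cohen's d for soil pH comparison:
Scene mean = 41.03 / 8 = 5.12875
Suspect mean = 39.32 / 7 = 5.617143
Scene sample variance s_s^2 = 0.15147
Suspect sample variance s_c^2 = 0.112957
Pooled variance = ((n_s-1)*s_s^2 + (n_c-1)*s_c^2) / (n_s + n_c - 2) = 0.133695
Pooled SD = sqrt(0.133695) = 0.365643
Mean difference = -0.488393
|d| = |-0.488393| / 0.365643 = 1.336

1.336


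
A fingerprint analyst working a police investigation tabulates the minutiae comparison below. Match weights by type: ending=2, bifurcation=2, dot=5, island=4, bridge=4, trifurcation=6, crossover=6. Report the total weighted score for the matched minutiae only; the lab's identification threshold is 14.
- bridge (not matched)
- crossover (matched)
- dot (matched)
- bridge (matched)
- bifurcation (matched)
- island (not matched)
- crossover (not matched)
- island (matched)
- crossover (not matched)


Weighted minutiae match score:
  bridge: not matched, +0
  crossover: matched, +6 (running total 6)
  dot: matched, +5 (running total 11)
  bridge: matched, +4 (running total 15)
  bifurcation: matched, +2 (running total 17)
  island: not matched, +0
  crossover: not matched, +0
  island: matched, +4 (running total 21)
  crossover: not matched, +0
Total score = 21
Threshold = 14; verdict = identification

21


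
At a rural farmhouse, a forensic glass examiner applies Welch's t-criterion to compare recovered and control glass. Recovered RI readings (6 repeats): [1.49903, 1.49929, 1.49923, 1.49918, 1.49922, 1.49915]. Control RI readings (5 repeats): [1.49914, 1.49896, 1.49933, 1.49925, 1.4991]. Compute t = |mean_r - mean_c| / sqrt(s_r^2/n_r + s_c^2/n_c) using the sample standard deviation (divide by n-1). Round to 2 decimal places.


Welch's t-criterion for glass RI comparison:
Recovered mean = sum / n_r = 8.9951 / 6 = 1.4991833
Control mean = sum / n_c = 7.49578 / 5 = 1.499156
Recovered sample variance s_r^2 = 7.90667e-09
Control sample variance s_c^2 = 2.023e-08
Welch SE (unpooled) = sqrt(s_r^2/n_r + s_c^2/n_c) = sqrt(1.31778e-09 + 4.046e-09) = sqrt(5.36378e-09) = 7.32378e-05
|mean_r - mean_c| = 2.73333e-05
t = 2.73333e-05 / 7.32378e-05 = 0.37

0.37


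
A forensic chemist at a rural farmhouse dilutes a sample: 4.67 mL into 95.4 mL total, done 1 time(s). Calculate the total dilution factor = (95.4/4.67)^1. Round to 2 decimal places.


Dilution factor calculation:
Single dilution = V_total / V_sample = 95.4 / 4.67 ≈ 20.428266
Number of dilutions = 1
Total DF = (95.4 / 4.67)^1 (full precision, rounded at the end) = 20.43

20.43


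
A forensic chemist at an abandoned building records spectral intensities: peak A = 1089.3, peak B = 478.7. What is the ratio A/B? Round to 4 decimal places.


Spectral peak ratio:
Peak A = 1089.3 counts
Peak B = 478.7 counts
Ratio = 1089.3 / 478.7 = 2.2755

2.2755


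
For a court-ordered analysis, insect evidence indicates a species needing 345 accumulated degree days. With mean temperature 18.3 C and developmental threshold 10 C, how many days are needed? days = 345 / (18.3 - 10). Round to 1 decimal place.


Insect development time:
Effective temperature = avg_temp - T_base = 18.3 - 10 = 8.3 C
Days = ADD / effective_temp = 345 / 8.3 = 41.6 days

41.6


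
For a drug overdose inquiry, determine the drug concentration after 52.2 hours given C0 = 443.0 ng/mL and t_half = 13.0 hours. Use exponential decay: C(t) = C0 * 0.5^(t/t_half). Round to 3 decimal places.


Drug concentration decay:
Number of half-lives = t / t_half = 52.2 / 13.0 = 4.015385
Decay factor = 0.5^4.015385 = 0.06183704
C(t) = 443.0 * 0.06183704 = 27.394 ng/mL

27.394


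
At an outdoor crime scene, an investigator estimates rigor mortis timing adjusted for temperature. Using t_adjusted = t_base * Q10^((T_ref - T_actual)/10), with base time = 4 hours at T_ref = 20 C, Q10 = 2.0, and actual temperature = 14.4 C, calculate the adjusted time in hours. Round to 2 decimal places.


Rigor mortis time adjustment:
Exponent = (T_ref - T_actual) / 10 = (20 - 14.4) / 10 = 0.56
Q10 factor = 2.0^0.56 = 1.47427
t_adjusted = 4 * 1.47427 = 5.90 hours

5.90


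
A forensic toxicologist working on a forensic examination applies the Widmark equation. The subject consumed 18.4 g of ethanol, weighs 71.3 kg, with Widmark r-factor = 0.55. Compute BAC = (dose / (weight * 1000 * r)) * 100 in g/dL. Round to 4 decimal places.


Applying the Widmark formula:
BAC = (dose_g / (body_wt * 1000 * r)) * 100
Denominator = 71.3 * 1000 * 0.55 = 39215
BAC = (18.4 / 39215) * 100
BAC = 0.0469 g/dL

0.0469


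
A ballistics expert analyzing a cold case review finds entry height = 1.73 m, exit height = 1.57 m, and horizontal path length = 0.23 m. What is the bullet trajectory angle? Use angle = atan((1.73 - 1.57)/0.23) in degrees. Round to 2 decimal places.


Bullet trajectory angle:
Height difference = 1.73 - 1.57 = 0.16 m
angle = atan(0.16 / 0.23)
angle = atan(0.695652)
angle = 34.82 degrees

34.82


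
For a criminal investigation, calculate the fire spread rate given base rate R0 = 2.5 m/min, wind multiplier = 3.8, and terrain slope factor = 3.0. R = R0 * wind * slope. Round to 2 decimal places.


Fire spread rate calculation:
R = R0 * wind_factor * slope_factor
= 2.5 * 3.8 * 3.0
= 9.5 * 3.0
= 28.50 m/min

28.50


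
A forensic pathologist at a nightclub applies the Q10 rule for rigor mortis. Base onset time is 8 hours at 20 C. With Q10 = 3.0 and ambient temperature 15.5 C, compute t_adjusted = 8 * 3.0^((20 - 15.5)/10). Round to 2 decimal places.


Rigor mortis time adjustment:
Exponent = (T_ref - T_actual) / 10 = (20 - 15.5) / 10 = 0.45
Q10 factor = 3.0^0.45 = 1.63947
t_adjusted = 8 * 1.63947 = 13.12 hours

13.12


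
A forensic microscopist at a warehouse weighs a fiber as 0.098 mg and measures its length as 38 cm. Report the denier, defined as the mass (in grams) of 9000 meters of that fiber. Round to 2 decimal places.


Denier calculation:
Mass in grams = 0.098 mg / 1000 = 0.000098 g
Length in meters = 38 cm / 100 = 0.38 m
Linear density = mass / length = 0.000098 / 0.38 = 0.00025789 g/m
Denier = (g/m) * 9000 = 0.00025789 * 9000 = 2.32

2.32


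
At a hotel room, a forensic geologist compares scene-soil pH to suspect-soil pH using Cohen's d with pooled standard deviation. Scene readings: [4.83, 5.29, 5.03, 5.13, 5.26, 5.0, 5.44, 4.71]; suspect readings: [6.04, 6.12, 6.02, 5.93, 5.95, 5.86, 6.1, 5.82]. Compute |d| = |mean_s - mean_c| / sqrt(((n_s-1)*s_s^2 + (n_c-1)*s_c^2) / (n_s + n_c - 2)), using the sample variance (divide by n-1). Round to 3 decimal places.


Pooled-variance Cohen's d for soil pH comparison:
Scene mean = 40.69 / 8 = 5.08625
Suspect mean = 47.84 / 8 = 5.98
Scene sample variance s_s^2 = 0.059513
Suspect sample variance s_c^2 = 0.0118
Pooled variance = ((n_s-1)*s_s^2 + (n_c-1)*s_c^2) / (n_s + n_c - 2) = 0.035656
Pooled SD = sqrt(0.035656) = 0.188828
Mean difference = -0.89375
|d| = |-0.89375| / 0.188828 = 4.733

4.733


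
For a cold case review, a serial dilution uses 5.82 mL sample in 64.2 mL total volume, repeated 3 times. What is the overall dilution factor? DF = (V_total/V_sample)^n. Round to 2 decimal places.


Dilution factor calculation:
Single dilution = V_total / V_sample = 64.2 / 5.82 ≈ 11.030928
Number of dilutions = 3
Total DF = (64.2 / 5.82)^3 (full precision, rounded at the end) = 1342.26

1342.26


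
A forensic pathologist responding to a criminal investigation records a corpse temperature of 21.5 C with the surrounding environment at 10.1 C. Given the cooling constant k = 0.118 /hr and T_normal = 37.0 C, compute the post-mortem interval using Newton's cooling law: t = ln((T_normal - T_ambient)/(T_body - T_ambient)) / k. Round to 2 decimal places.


Using Newton's law of cooling:
t = ln((T_normal - T_ambient) / (T_body - T_ambient)) / k
T_normal - T_ambient = 26.9
T_body - T_ambient = 11.4
Ratio = 2.359649
ln(ratio) = 0.858513
t = 0.858513 / 0.118 = 7.28 hours

7.28


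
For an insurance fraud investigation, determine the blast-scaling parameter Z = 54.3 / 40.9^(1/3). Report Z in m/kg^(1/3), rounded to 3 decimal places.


Scaled distance calculation:
W^(1/3) = 40.9^(1/3) = 3.445412
Z = R / W^(1/3) = 54.3 / 3.445412
Z = 15.760 m/kg^(1/3)

15.760


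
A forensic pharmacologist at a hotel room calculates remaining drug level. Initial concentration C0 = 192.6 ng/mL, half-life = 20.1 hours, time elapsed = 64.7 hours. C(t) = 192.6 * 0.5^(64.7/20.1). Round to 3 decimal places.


Drug concentration decay:
Number of half-lives = t / t_half = 64.7 / 20.1 = 3.218905
Decay factor = 0.5^3.218905 = 0.10740217
C(t) = 192.6 * 0.10740217 = 20.686 ng/mL

20.686


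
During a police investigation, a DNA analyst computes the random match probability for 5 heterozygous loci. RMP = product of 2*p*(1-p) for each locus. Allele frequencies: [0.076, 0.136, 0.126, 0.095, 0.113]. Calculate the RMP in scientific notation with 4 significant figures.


Computing RMP for 5 loci:
Locus 1: 2 * 0.076 * 0.924 = 0.140448
Locus 2: 2 * 0.136 * 0.864 = 0.235008
Locus 3: 2 * 0.126 * 0.874 = 0.220248
Locus 4: 2 * 0.095 * 0.905 = 0.17195
Locus 5: 2 * 0.113 * 0.887 = 0.200462
RMP = 2.506e-04

2.506e-04


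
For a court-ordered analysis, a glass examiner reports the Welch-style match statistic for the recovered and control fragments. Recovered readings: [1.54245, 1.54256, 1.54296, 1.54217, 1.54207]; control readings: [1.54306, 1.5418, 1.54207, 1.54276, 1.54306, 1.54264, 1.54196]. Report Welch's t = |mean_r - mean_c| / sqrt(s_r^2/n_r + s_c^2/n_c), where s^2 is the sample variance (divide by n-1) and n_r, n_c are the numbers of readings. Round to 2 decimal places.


Welch's t-criterion for glass RI comparison:
Recovered mean = sum / n_r = 7.71221 / 5 = 1.542442
Control mean = sum / n_c = 10.79735 / 7 = 1.5424786
Recovered sample variance s_r^2 = 1.2367e-07
Control sample variance s_c^2 = 2.79614e-07
Welch SE (unpooled) = sqrt(s_r^2/n_r + s_c^2/n_c) = sqrt(2.4734e-08 + 3.99449e-08) = sqrt(6.46789e-08) = 0.00025432
|mean_r - mean_c| = 3.65714e-05
t = 3.65714e-05 / 0.00025432 = 0.14

0.14


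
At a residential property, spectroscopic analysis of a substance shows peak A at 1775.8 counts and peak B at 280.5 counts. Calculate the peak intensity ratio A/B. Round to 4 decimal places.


Spectral peak ratio:
Peak A = 1775.8 counts
Peak B = 280.5 counts
Ratio = 1775.8 / 280.5 = 6.3308

6.3308


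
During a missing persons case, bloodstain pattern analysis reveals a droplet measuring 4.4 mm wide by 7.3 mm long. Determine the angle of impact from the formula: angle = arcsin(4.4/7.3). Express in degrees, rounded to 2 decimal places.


Blood spatter impact angle calculation:
width / length = 4.4 / 7.3 = 0.60274
angle = arcsin(0.60274)
angle = 37.07 degrees

37.07


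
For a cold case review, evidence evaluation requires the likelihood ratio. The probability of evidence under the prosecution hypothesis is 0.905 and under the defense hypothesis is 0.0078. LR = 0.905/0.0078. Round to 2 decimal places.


Likelihood ratio calculation:
LR = P(E|Hp) / P(E|Hd)
LR = 0.905 / 0.0078
LR = 116.03

116.03


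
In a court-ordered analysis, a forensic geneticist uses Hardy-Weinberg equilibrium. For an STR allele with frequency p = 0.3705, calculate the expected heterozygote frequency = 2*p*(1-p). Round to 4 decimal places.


Hardy-Weinberg heterozygote frequency:
q = 1 - p = 1 - 0.3705 = 0.6295
2pq = 2 * 0.3705 * 0.6295 = 0.4665

0.4665


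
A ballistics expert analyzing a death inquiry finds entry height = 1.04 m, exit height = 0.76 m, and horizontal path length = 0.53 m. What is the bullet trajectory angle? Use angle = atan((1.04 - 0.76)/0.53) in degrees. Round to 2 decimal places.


Bullet trajectory angle:
Height difference = 1.04 - 0.76 = 0.28 m
angle = atan(0.28 / 0.53)
angle = atan(0.528302)
angle = 27.85 degrees

27.85


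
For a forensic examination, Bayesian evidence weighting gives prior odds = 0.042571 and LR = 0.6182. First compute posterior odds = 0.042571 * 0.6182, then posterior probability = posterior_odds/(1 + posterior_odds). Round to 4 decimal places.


Bayesian evidence evaluation:
Posterior odds = prior_odds * LR = 0.042571 * 0.6182 = 0.02631739
Posterior probability = posterior_odds / (1 + posterior_odds)
= 0.02631739 / (1 + 0.02631739)
= 0.02631739 / 1.02631739
= 0.0256

0.0256


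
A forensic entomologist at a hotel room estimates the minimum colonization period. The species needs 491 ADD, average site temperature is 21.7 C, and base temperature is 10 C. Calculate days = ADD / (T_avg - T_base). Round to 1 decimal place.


Insect development time:
Effective temperature = avg_temp - T_base = 21.7 - 10 = 11.7 C
Days = ADD / effective_temp = 491 / 11.7 = 42.0 days

42.0


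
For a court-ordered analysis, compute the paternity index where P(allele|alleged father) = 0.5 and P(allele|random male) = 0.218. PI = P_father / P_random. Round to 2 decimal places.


Paternity Index calculation:
PI = P(allele|father) / P(allele|random)
PI = 0.5 / 0.218
PI = 2.29

2.29


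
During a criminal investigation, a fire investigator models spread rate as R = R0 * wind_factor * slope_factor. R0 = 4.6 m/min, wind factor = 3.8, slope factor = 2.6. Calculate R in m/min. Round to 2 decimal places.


Fire spread rate calculation:
R = R0 * wind_factor * slope_factor
= 4.6 * 3.8 * 2.6
= 17.48 * 2.6
= 45.45 m/min

45.45


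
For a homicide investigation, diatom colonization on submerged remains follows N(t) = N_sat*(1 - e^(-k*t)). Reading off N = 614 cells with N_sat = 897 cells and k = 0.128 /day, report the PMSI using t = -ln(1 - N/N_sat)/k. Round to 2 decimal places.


PMSI from diatom colonization curve:
N / N_sat = 614 / 897 = 0.684504
1 - N/N_sat = 0.315496
ln(1 - N/N_sat) = -1.153609
t = -ln(1 - N/N_sat) / k = -(-1.153609) / 0.128 = 9.01 days

9.01
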